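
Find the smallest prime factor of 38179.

73

38179 is odd.
Digit sum 28, not divisible by 3.
Ends in 9: not divisible by 5.
7: 38179 = 7·5454 + 1
11: 38179 = 11·3470 + 9
13: 38179 = 13·2936 + 11
17: 38179 = 17·2245 + 14
19: 38179 = 19·2009 + 8
23: 38179 = 23·1659 + 22
29: 38179 = 29·1316 + 15
31: 38179 = 31·1231 + 18
37: 38179 = 37·1031 + 32
41: 38179 = 41·931 + 8
43: 38179 = 43·887 + 38
47: 38179 = 47·812 + 15
53: 38179 = 53·720 + 19
59: 38179 = 59·647 + 6
61: 38179 = 61·625 + 54
67: 38179 = 67·569 + 56
71: 38179 = 71·537 + 52
73: 38179 = 73·523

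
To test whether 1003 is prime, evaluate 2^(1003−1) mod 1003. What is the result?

990

2^1 ≡ 2 (mod 1003)
2^2 ≡ 2^2 = 4 ≡ 4 (mod 1003)
2^4 ≡ 4^2 = 16 ≡ 16 (mod 1003)
2^8 ≡ 16^2 = 256 ≡ 256 (mod 1003)
2^16 ≡ 256^2 = 65536 ≡ 341 (mod 1003)
2^32 ≡ 341^2 = 116281 ≡ 936 (mod 1003)
2^64 ≡ 936^2 = 876096 ≡ 477 (mod 1003)
2^128 ≡ 477^2 = 227529 ≡ 851 (mod 1003)
2^256 ≡ 851^2 = 724201 ≡ 35 (mod 1003)
2^512 ≡ 35^2 = 1225 ≡ 222 (mod 1003)
1002 = 512 + 256 + 128 + 64 + 32 + 8 + 2 in binary powers of 2.
So 2^1002 ≡ 222 · 35 · 851 · 477 · 936 · 256 · 4 ≡ 990 (mod 1003).
Since 990 ≠ 1, base 2 is a Fermat witness: 1003 is composite.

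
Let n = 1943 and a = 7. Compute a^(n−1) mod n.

7^1 ≡ 7 (mod 1943)
7^2 ≡ 7^2 = 49 ≡ 49 (mod 1943)
7^4 ≡ 49^2 = 2401 ≡ 458 (mod 1943)
7^8 ≡ 458^2 = 209764 ≡ 1863 (mod 1943)
7^16 ≡ 1863^2 = 3470769 ≡ 571 (mod 1943)
7^32 ≡ 571^2 = 326041 ≡ 1560 (mod 1943)
7^64 ≡ 1560^2 = 2433600 ≡ 964 (mod 1943)
7^128 ≡ 964^2 = 929296 ≡ 542 (mod 1943)
7^256 ≡ 542^2 = 293764 ≡ 371 (mod 1943)
7^512 ≡ 371^2 = 137641 ≡ 1631 (mod 1943)
7^1024 ≡ 1631^2 = 2660161 ≡ 194 (mod 1943)
1942 = 1024 + 512 + 256 + 128 + 16 + 4 + 2 in binary powers of 2.
So 7^1942 ≡ 194 · 1631 · 371 · 542 · 571 · 458 · 49 ≡ 1387 (mod 1943).
Since 1387 ≠ 1, base 7 is a Fermat witness: 1943 is composite.

1387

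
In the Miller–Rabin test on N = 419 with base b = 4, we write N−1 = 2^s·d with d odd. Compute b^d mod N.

419 − 1 = 418 = 2^1 · 209, so d = 209.
4^1 ≡ 4 (mod 419)
4^2 ≡ 4^2 = 16 ≡ 16 (mod 419)
4^4 ≡ 16^2 = 256 ≡ 256 (mod 419)
4^8 ≡ 256^2 = 65536 ≡ 172 (mod 419)
4^16 ≡ 172^2 = 29584 ≡ 254 (mod 419)
4^32 ≡ 254^2 = 64516 ≡ 409 (mod 419)
4^64 ≡ 409^2 = 167281 ≡ 100 (mod 419)
4^128 ≡ 100^2 = 10000 ≡ 363 (mod 419)
209 = 128 + 64 + 16 + 1 in binary powers of 2.
So 4^209 ≡ 363 · 100 · 254 · 4 ≡ 1 (mod 419).
Since 4^d ≡ 1 (mod 419), base 4 does not prove 419 composite.

1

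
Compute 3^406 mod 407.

3^1 ≡ 3 (mod 407)
3^2 ≡ 3^2 = 9 ≡ 9 (mod 407)
3^4 ≡ 9^2 = 81 ≡ 81 (mod 407)
3^8 ≡ 81^2 = 6561 ≡ 49 (mod 407)
3^16 ≡ 49^2 = 2401 ≡ 366 (mod 407)
3^32 ≡ 366^2 = 133956 ≡ 53 (mod 407)
3^64 ≡ 53^2 = 2809 ≡ 367 (mod 407)
3^128 ≡ 367^2 = 134689 ≡ 379 (mod 407)
3^256 ≡ 379^2 = 143641 ≡ 377 (mod 407)
406 = 256 + 128 + 16 + 4 + 2 in binary powers of 2.
So 3^406 ≡ 377 · 379 · 366 · 81 · 9 ≡ 256 (mod 407).
Since 256 ≠ 1, base 3 is a Fermat witness: 407 is composite.

256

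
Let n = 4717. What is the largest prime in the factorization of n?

4717 = 53 · 89
89 is prime.
So 4717 = 53 · 89; the largest prime factor is 89.

89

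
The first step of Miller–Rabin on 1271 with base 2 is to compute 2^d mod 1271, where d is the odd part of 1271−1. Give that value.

1271 − 1 = 1270 = 2^1 · 635, so d = 635.
2^1 ≡ 2 (mod 1271)
2^2 ≡ 2^2 = 4 ≡ 4 (mod 1271)
2^4 ≡ 4^2 = 16 ≡ 16 (mod 1271)
2^8 ≡ 16^2 = 256 ≡ 256 (mod 1271)
2^16 ≡ 256^2 = 65536 ≡ 715 (mod 1271)
2^32 ≡ 715^2 = 511225 ≡ 283 (mod 1271)
2^64 ≡ 283^2 = 80089 ≡ 16 (mod 1271)
2^128 ≡ 16^2 = 256 ≡ 256 (mod 1271)
2^256 ≡ 256^2 = 65536 ≡ 715 (mod 1271)
2^512 ≡ 715^2 = 511225 ≡ 283 (mod 1271)
635 = 512 + 64 + 32 + 16 + 8 + 2 + 1 in binary powers of 2.
So 2^635 ≡ 283 · 16 · 283 · 715 · 256 · 4 · 2 ≡ 993 (mod 1271).
Squaring chain: 993; never reaches −1, so base 2 is a Miller–Rabin witness that 1271 is composite.

993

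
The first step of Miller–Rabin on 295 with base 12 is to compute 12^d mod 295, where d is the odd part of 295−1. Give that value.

203

295 − 1 = 294 = 2^1 · 147, so d = 147.
12^1 ≡ 12 (mod 295)
12^2 ≡ 12^2 = 144 ≡ 144 (mod 295)
12^4 ≡ 144^2 = 20736 ≡ 86 (mod 295)
12^8 ≡ 86^2 = 7396 ≡ 21 (mod 295)
12^16 ≡ 21^2 = 441 ≡ 146 (mod 295)
12^32 ≡ 146^2 = 21316 ≡ 76 (mod 295)
12^64 ≡ 76^2 = 5776 ≡ 171 (mod 295)
12^128 ≡ 171^2 = 29241 ≡ 36 (mod 295)
147 = 128 + 16 + 2 + 1 in binary powers of 2.
So 12^147 ≡ 36 · 146 · 144 · 12 ≡ 203 (mod 295).
Squaring chain: 203; never reaches −1, so base 12 is a Miller–Rabin witness that 295 is composite.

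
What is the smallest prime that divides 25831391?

25831391 is odd.
Digit sum 32, not divisible by 3.
Ends in 1: not divisible by 5.
7: 25831391 = 7·3690198 + 5
11: 25831391 = 11·2348308 + 3
13: 25831391 = 13·1987030 + 1
17: 25831391 = 17·1519493 + 10
19: 25831391 = 19·1359546 + 17
23: 25831391 = 23·1123103 + 22
29: 25831391 = 29·890737 + 18
31: 25831391 = 31·833270 + 21
37: 25831391 = 37·698145 + 26
41: 25831391 = 41·630033 + 38
43: 25831391 = 43·600730 + 1
47: 25831391 = 47·549604 + 3
53: 25831391 = 53·487384 + 39
59: 25831391 = 59·437820 + 11
61: 25831391 = 61·423465 + 26
67: 25831391 = 67·385543 + 10
71: 25831391 = 71·363822 + 29
73: 25831391 = 73·353854 + 49
79: 25831391 = 79·326979 + 50
83: 25831391 = 83·311221 + 48
89: 25831391 = 89·290240 + 31
97: 25831391 = 97·266303

97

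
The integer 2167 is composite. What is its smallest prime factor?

2167 is odd.
Digit sum 16, not divisible by 3.
Ends in 7: not divisible by 5.
7: 2167 = 7·309 + 4
11: 2167 = 11·197

11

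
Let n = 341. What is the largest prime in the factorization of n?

31

341 = 11 · 31
31 is prime.
So 341 = 11 · 31; the largest prime factor is 31.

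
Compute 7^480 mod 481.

417

7^1 ≡ 7 (mod 481)
7^2 ≡ 7^2 = 49 ≡ 49 (mod 481)
7^4 ≡ 49^2 = 2401 ≡ 477 (mod 481)
7^8 ≡ 477^2 = 227529 ≡ 16 (mod 481)
7^16 ≡ 16^2 = 256 ≡ 256 (mod 481)
7^32 ≡ 256^2 = 65536 ≡ 120 (mod 481)
7^64 ≡ 120^2 = 14400 ≡ 451 (mod 481)
7^128 ≡ 451^2 = 203401 ≡ 419 (mod 481)
7^256 ≡ 419^2 = 175561 ≡ 477 (mod 481)
480 = 256 + 128 + 64 + 32 in binary powers of 2.
So 7^480 ≡ 477 · 419 · 451 · 120 ≡ 417 (mod 481).
Since 417 ≠ 1, base 7 is a Fermat witness: 481 is composite.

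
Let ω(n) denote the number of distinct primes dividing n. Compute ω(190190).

6

190190 = 2 · 95095
95095 = 5 · 19019
19019 = 7 · 2717
2717 = 11 · 247
247 = 13 · 19
190190 = 2 · 5 · 7 · 11 · 13 · 19, which has 6 distinct prime factors.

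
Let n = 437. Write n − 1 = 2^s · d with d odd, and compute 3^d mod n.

437 − 1 = 436 = 2^2 · 109, so d = 109.
3^1 ≡ 3 (mod 437)
3^2 ≡ 3^2 = 9 ≡ 9 (mod 437)
3^4 ≡ 9^2 = 81 ≡ 81 (mod 437)
3^8 ≡ 81^2 = 6561 ≡ 6 (mod 437)
3^16 ≡ 6^2 = 36 ≡ 36 (mod 437)
3^32 ≡ 36^2 = 1296 ≡ 422 (mod 437)
3^64 ≡ 422^2 = 178084 ≡ 225 (mod 437)
109 = 64 + 32 + 8 + 4 + 1 in binary powers of 2.
So 3^109 ≡ 225 · 422 · 6 · 81 · 3 ≡ 307 (mod 437).
Squaring chain: 307 → 294; never reaches −1, so base 3 is a Miller–Rabin witness that 437 is composite.

307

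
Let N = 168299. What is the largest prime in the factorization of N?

168299 = 31 · 5429
5429 = 61 · 89
89 is prime.
So 168299 = 31 · 61 · 89; the largest prime factor is 89.

89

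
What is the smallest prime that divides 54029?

97

54029 is odd.
Digit sum 20, not divisible by 3.
Ends in 9: not divisible by 5.
7: 54029 = 7·7718 + 3
11: 54029 = 11·4911 + 8
13: 54029 = 13·4156 + 1
17: 54029 = 17·3178 + 3
19: 54029 = 19·2843 + 12
23: 54029 = 23·2349 + 2
29: 54029 = 29·1863 + 2
31: 54029 = 31·1742 + 27
37: 54029 = 37·1460 + 9
41: 54029 = 41·1317 + 32
43: 54029 = 43·1256 + 21
47: 54029 = 47·1149 + 26
53: 54029 = 53·1019 + 22
59: 54029 = 59·915 + 44
61: 54029 = 61·885 + 44
67: 54029 = 67·806 + 27
71: 54029 = 71·760 + 69
73: 54029 = 73·740 + 9
79: 54029 = 79·683 + 72
83: 54029 = 83·650 + 79
89: 54029 = 89·607 + 6
97: 54029 = 97·557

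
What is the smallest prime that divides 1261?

13

1261 is odd.
Digit sum 10, not divisible by 3.
Ends in 1: not divisible by 5.
7: 1261 = 7·180 + 1
11: 1261 = 11·114 + 7
13: 1261 = 13·97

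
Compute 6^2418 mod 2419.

6^1 ≡ 6 (mod 2419)
6^2 ≡ 6^2 = 36 ≡ 36 (mod 2419)
6^4 ≡ 36^2 = 1296 ≡ 1296 (mod 2419)
6^8 ≡ 1296^2 = 1679616 ≡ 830 (mod 2419)
6^16 ≡ 830^2 = 688900 ≡ 1904 (mod 2419)
6^32 ≡ 1904^2 = 3625216 ≡ 1554 (mod 2419)
6^64 ≡ 1554^2 = 2414916 ≡ 754 (mod 2419)
6^128 ≡ 754^2 = 568516 ≡ 51 (mod 2419)
6^256 ≡ 51^2 = 2601 ≡ 182 (mod 2419)
6^512 ≡ 182^2 = 33124 ≡ 1677 (mod 2419)
6^1024 ≡ 1677^2 = 2812329 ≡ 1451 (mod 2419)
6^2048 ≡ 1451^2 = 2105401 ≡ 871 (mod 2419)
2418 = 2048 + 256 + 64 + 32 + 16 + 2 in binary powers of 2.
So 6^2418 ≡ 871 · 182 · 754 · 1554 · 1904 · 36 ≡ 1673 (mod 2419).
Since 1673 ≠ 1, base 6 is a Fermat witness: 2419 is composite.

1673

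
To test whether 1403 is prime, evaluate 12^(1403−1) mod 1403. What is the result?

225

12^1 ≡ 12 (mod 1403)
12^2 ≡ 12^2 = 144 ≡ 144 (mod 1403)
12^4 ≡ 144^2 = 20736 ≡ 1094 (mod 1403)
12^8 ≡ 1094^2 = 1196836 ≡ 77 (mod 1403)
12^16 ≡ 77^2 = 5929 ≡ 317 (mod 1403)
12^32 ≡ 317^2 = 100489 ≡ 876 (mod 1403)
12^64 ≡ 876^2 = 767376 ≡ 1338 (mod 1403)
12^128 ≡ 1338^2 = 1790244 ≡ 16 (mod 1403)
12^256 ≡ 16^2 = 256 ≡ 256 (mod 1403)
12^512 ≡ 256^2 = 65536 ≡ 998 (mod 1403)
12^1024 ≡ 998^2 = 996004 ≡ 1277 (mod 1403)
1402 = 1024 + 256 + 64 + 32 + 16 + 8 + 2 in binary powers of 2.
So 12^1402 ≡ 1277 · 256 · 1338 · 876 · 317 · 77 · 144 ≡ 225 (mod 1403).
Since 225 ≠ 1, base 12 is a Fermat witness: 1403 is composite.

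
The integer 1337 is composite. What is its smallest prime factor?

7

1337 is odd.
Digit sum 14, not divisible by 3.
Ends in 7: not divisible by 5.
7: 1337 = 7·191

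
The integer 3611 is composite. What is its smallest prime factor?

3611 is odd.
Digit sum 11, not divisible by 3.
Ends in 1: not divisible by 5.
7: 3611 = 7·515 + 6
11: 3611 = 11·328 + 3
13: 3611 = 13·277 + 10
17: 3611 = 17·212 + 7
19: 3611 = 19·190 + 1
23: 3611 = 23·157

23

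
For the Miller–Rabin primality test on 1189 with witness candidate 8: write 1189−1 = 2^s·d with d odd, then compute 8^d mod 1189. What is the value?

1189 − 1 = 1188 = 2^2 · 297, so d = 297.
8^1 ≡ 8 (mod 1189)
8^2 ≡ 8^2 = 64 ≡ 64 (mod 1189)
8^4 ≡ 64^2 = 4096 ≡ 529 (mod 1189)
8^8 ≡ 529^2 = 279841 ≡ 426 (mod 1189)
8^16 ≡ 426^2 = 181476 ≡ 748 (mod 1189)
8^32 ≡ 748^2 = 559504 ≡ 674 (mod 1189)
8^64 ≡ 674^2 = 454276 ≡ 78 (mod 1189)
8^128 ≡ 78^2 = 6084 ≡ 139 (mod 1189)
8^256 ≡ 139^2 = 19321 ≡ 297 (mod 1189)
297 = 256 + 32 + 8 + 1 in binary powers of 2.
So 8^297 ≡ 297 · 674 · 426 · 8 ≡ 39 (mod 1189).
Squaring chain: 39 → 332; never reaches −1, so base 8 is a Miller–Rabin witness that 1189 is composite.

39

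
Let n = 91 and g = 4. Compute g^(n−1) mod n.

4^1 ≡ 4 (mod 91)
4^2 ≡ 4^2 = 16 ≡ 16 (mod 91)
4^4 ≡ 16^2 = 256 ≡ 74 (mod 91)
4^8 ≡ 74^2 = 5476 ≡ 16 (mod 91)
4^16 ≡ 16^2 = 256 ≡ 74 (mod 91)
4^32 ≡ 74^2 = 5476 ≡ 16 (mod 91)
4^64 ≡ 16^2 = 256 ≡ 74 (mod 91)
90 = 64 + 16 + 8 + 2 in binary powers of 2.
So 4^90 ≡ 74 · 74 · 16 · 16 ≡ 1 (mod 91).
Since the result is 1, base 4 gives no evidence that 91 is composite.

1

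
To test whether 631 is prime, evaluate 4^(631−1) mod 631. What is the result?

4^1 ≡ 4 (mod 631)
4^2 ≡ 4^2 = 16 ≡ 16 (mod 631)
4^4 ≡ 16^2 = 256 ≡ 256 (mod 631)
4^8 ≡ 256^2 = 65536 ≡ 543 (mod 631)
4^16 ≡ 543^2 = 294849 ≡ 172 (mod 631)
4^32 ≡ 172^2 = 29584 ≡ 558 (mod 631)
4^64 ≡ 558^2 = 311364 ≡ 281 (mod 631)
4^128 ≡ 281^2 = 78961 ≡ 86 (mod 631)
4^256 ≡ 86^2 = 7396 ≡ 455 (mod 631)
4^512 ≡ 455^2 = 207025 ≡ 57 (mod 631)
630 = 512 + 64 + 32 + 16 + 4 + 2 in binary powers of 2.
So 4^630 ≡ 57 · 281 · 558 · 172 · 256 · 16 ≡ 1 (mod 631).
Since the result is 1, base 4 gives no evidence that 631 is composite.

1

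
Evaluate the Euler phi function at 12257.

Factor: 12257 = 7 · 17 · 103.
φ(12257) = (7−1) · (17−1) · (103−1) = 6 · 16 · 102 = 9792.

9792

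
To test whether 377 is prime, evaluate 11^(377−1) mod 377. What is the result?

81

11^1 ≡ 11 (mod 377)
11^2 ≡ 11^2 = 121 ≡ 121 (mod 377)
11^4 ≡ 121^2 = 14641 ≡ 315 (mod 377)
11^8 ≡ 315^2 = 99225 ≡ 74 (mod 377)
11^16 ≡ 74^2 = 5476 ≡ 198 (mod 377)
11^32 ≡ 198^2 = 39204 ≡ 373 (mod 377)
11^64 ≡ 373^2 = 139129 ≡ 16 (mod 377)
11^128 ≡ 16^2 = 256 ≡ 256 (mod 377)
11^256 ≡ 256^2 = 65536 ≡ 315 (mod 377)
376 = 256 + 64 + 32 + 16 + 8 in binary powers of 2.
So 11^376 ≡ 315 · 16 · 373 · 198 · 74 ≡ 81 (mod 377).
Since 81 ≠ 1, base 11 is a Fermat witness: 377 is composite.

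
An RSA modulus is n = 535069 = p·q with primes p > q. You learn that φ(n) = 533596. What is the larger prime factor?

827

φ(n) = (p−1)(q−1) = n − (p+q) + 1, so p + q = 535069 − 533596 + 1 = 1474.
p and q are the roots of t² − 1474t + 535069 = 0.
Discriminant: 1474² − 4·535069 = 2172676 − 2140276 = 32400; √32400 = 180.
q = (1474 − 180)/2 = 647, p = (1474 + 180)/2 = 827.
Check: 647 · 827 = 535069.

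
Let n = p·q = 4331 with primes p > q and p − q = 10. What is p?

71

Since p = q + 10, we have 4331 = q(q + 10), so q² + 10q − 4331 = 0.
Discriminant: 10² + 4·4331 = 100 + 17324 = 17424; √17424 = 132.
q = (−10 + 132)/2 = 61, and p = q + 10 = 71.
Check: 61 · 71 = 4331.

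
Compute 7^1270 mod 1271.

893

7^1 ≡ 7 (mod 1271)
7^2 ≡ 7^2 = 49 ≡ 49 (mod 1271)
7^4 ≡ 49^2 = 2401 ≡ 1130 (mod 1271)
7^8 ≡ 1130^2 = 1276900 ≡ 816 (mod 1271)
7^16 ≡ 816^2 = 665856 ≡ 1123 (mod 1271)
7^32 ≡ 1123^2 = 1261129 ≡ 297 (mod 1271)
7^64 ≡ 297^2 = 88209 ≡ 510 (mod 1271)
7^128 ≡ 510^2 = 260100 ≡ 816 (mod 1271)
7^256 ≡ 816^2 = 665856 ≡ 1123 (mod 1271)
7^512 ≡ 1123^2 = 1261129 ≡ 297 (mod 1271)
7^1024 ≡ 297^2 = 88209 ≡ 510 (mod 1271)
1270 = 1024 + 128 + 64 + 32 + 16 + 4 + 2 in binary powers of 2.
So 7^1270 ≡ 510 · 816 · 510 · 297 · 1123 · 1130 · 49 ≡ 893 (mod 1271).
Since 893 ≠ 1, base 7 is a Fermat witness: 1271 is composite.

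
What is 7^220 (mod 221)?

217

7^1 ≡ 7 (mod 221)
7^2 ≡ 7^2 = 49 ≡ 49 (mod 221)
7^4 ≡ 49^2 = 2401 ≡ 191 (mod 221)
7^8 ≡ 191^2 = 36481 ≡ 16 (mod 221)
7^16 ≡ 16^2 = 256 ≡ 35 (mod 221)
7^32 ≡ 35^2 = 1225 ≡ 120 (mod 221)
7^64 ≡ 120^2 = 14400 ≡ 35 (mod 221)
7^128 ≡ 35^2 = 1225 ≡ 120 (mod 221)
220 = 128 + 64 + 16 + 8 + 4 in binary powers of 2.
So 7^220 ≡ 120 · 35 · 35 · 16 · 191 ≡ 217 (mod 221).
Since 217 ≠ 1, base 7 is a Fermat witness: 221 is composite.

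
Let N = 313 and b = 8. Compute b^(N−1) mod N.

8^1 ≡ 8 (mod 313)
8^2 ≡ 8^2 = 64 ≡ 64 (mod 313)
8^4 ≡ 64^2 = 4096 ≡ 27 (mod 313)
8^8 ≡ 27^2 = 729 ≡ 103 (mod 313)
8^16 ≡ 103^2 = 10609 ≡ 280 (mod 313)
8^32 ≡ 280^2 = 78400 ≡ 150 (mod 313)
8^64 ≡ 150^2 = 22500 ≡ 277 (mod 313)
8^128 ≡ 277^2 = 76729 ≡ 44 (mod 313)
8^256 ≡ 44^2 = 1936 ≡ 58 (mod 313)
312 = 256 + 32 + 16 + 8 in binary powers of 2.
So 8^312 ≡ 58 · 150 · 280 · 103 ≡ 1 (mod 313).
Since the result is 1, base 8 gives no evidence that 313 is composite.

1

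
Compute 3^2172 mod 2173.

3^1 ≡ 3 (mod 2173)
3^2 ≡ 3^2 = 9 ≡ 9 (mod 2173)
3^4 ≡ 9^2 = 81 ≡ 81 (mod 2173)
3^8 ≡ 81^2 = 6561 ≡ 42 (mod 2173)
3^16 ≡ 42^2 = 1764 ≡ 1764 (mod 2173)
3^32 ≡ 1764^2 = 3111696 ≡ 2133 (mod 2173)
3^64 ≡ 2133^2 = 4549689 ≡ 1600 (mod 2173)
3^128 ≡ 1600^2 = 2560000 ≡ 206 (mod 2173)
3^256 ≡ 206^2 = 42436 ≡ 1149 (mod 2173)
3^512 ≡ 1149^2 = 1320201 ≡ 1190 (mod 2173)
3^1024 ≡ 1190^2 = 1416100 ≡ 1477 (mod 2173)
3^2048 ≡ 1477^2 = 2181529 ≡ 2010 (mod 2173)
2172 = 2048 + 64 + 32 + 16 + 8 + 4 in binary powers of 2.
So 3^2172 ≡ 2010 · 1600 · 2133 · 1764 · 42 · 81 ≡ 122 (mod 2173).
Since 122 ≠ 1, base 3 is a Fermat witness: 2173 is composite.

122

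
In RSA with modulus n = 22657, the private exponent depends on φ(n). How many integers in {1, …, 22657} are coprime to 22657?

Factor: 22657 = 139 · 163.
φ(22657) = (139−1) · (163−1) = 138 · 162 = 22356.

22356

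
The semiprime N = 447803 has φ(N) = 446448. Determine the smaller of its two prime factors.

φ(n) = (p−1)(q−1) = n − (p+q) + 1, so p + q = 447803 − 446448 + 1 = 1356.
p and q are the roots of t² − 1356t + 447803 = 0.
Discriminant: 1356² − 4·447803 = 1838736 − 1791212 = 47524; √47524 = 218.
q = (1356 − 218)/2 = 569, p = (1356 + 218)/2 = 787.
Check: 569 · 787 = 447803.

569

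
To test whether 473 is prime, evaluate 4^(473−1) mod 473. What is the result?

236

4^1 ≡ 4 (mod 473)
4^2 ≡ 4^2 = 16 ≡ 16 (mod 473)
4^4 ≡ 16^2 = 256 ≡ 256 (mod 473)
4^8 ≡ 256^2 = 65536 ≡ 262 (mod 473)
4^16 ≡ 262^2 = 68644 ≡ 59 (mod 473)
4^32 ≡ 59^2 = 3481 ≡ 170 (mod 473)
4^64 ≡ 170^2 = 28900 ≡ 47 (mod 473)
4^128 ≡ 47^2 = 2209 ≡ 317 (mod 473)
4^256 ≡ 317^2 = 100489 ≡ 213 (mod 473)
472 = 256 + 128 + 64 + 16 + 8 in binary powers of 2.
So 4^472 ≡ 213 · 317 · 47 · 59 · 262 ≡ 236 (mod 473).
Since 236 ≠ 1, base 4 is a Fermat witness: 473 is composite.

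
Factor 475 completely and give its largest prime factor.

475 = 5 · 95
95 = 5 · 19
19 is prime.
So 475 = 5^2 · 19; the largest prime factor is 19.

19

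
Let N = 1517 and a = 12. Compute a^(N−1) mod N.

12^1 ≡ 12 (mod 1517)
12^2 ≡ 12^2 = 144 ≡ 144 (mod 1517)
12^4 ≡ 144^2 = 20736 ≡ 1015 (mod 1517)
12^8 ≡ 1015^2 = 1030225 ≡ 182 (mod 1517)
12^16 ≡ 182^2 = 33124 ≡ 1267 (mod 1517)
12^32 ≡ 1267^2 = 1605289 ≡ 303 (mod 1517)
12^64 ≡ 303^2 = 91809 ≡ 789 (mod 1517)
12^128 ≡ 789^2 = 622521 ≡ 551 (mod 1517)
12^256 ≡ 551^2 = 303601 ≡ 201 (mod 1517)
12^512 ≡ 201^2 = 40401 ≡ 959 (mod 1517)
12^1024 ≡ 959^2 = 919681 ≡ 379 (mod 1517)
1516 = 1024 + 256 + 128 + 64 + 32 + 8 + 4 in binary powers of 2.
So 12^1516 ≡ 379 · 201 · 551 · 789 · 303 · 182 · 1015 ≡ 127 (mod 1517).
Since 127 ≠ 1, base 12 is a Fermat witness: 1517 is composite.

127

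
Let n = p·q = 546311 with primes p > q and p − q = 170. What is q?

659

Since p = q + 170, we have 546311 = q(q + 170), so q² + 170q − 546311 = 0.
Discriminant: 170² + 4·546311 = 28900 + 2185244 = 2214144; √2214144 = 1488.
q = (−170 + 1488)/2 = 659, and p = q + 170 = 829.
Check: 659 · 829 = 546311.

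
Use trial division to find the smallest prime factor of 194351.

19

194351 is odd.
Digit sum 23, not divisible by 3.
Ends in 1: not divisible by 5.
7: 194351 = 7·27764 + 3
11: 194351 = 11·17668 + 3
13: 194351 = 13·14950 + 1
17: 194351 = 17·11432 + 7
19: 194351 = 19·10229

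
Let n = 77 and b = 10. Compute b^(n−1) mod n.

67

10^1 ≡ 10 (mod 77)
10^2 ≡ 10^2 = 100 ≡ 23 (mod 77)
10^4 ≡ 23^2 = 529 ≡ 67 (mod 77)
10^8 ≡ 67^2 = 4489 ≡ 23 (mod 77)
10^16 ≡ 23^2 = 529 ≡ 67 (mod 77)
10^32 ≡ 67^2 = 4489 ≡ 23 (mod 77)
10^64 ≡ 23^2 = 529 ≡ 67 (mod 77)
76 = 64 + 8 + 4 in binary powers of 2.
So 10^76 ≡ 67 · 23 · 67 ≡ 67 (mod 77).
Since 67 ≠ 1, base 10 is a Fermat witness: 77 is composite.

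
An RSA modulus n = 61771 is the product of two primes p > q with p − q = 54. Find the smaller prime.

Since p = q + 54, we have 61771 = q(q + 54), so q² + 54q − 61771 = 0.
Discriminant: 54² + 4·61771 = 2916 + 247084 = 250000; √250000 = 500.
q = (−54 + 500)/2 = 223, and p = q + 54 = 277.
Check: 223 · 277 = 61771.

223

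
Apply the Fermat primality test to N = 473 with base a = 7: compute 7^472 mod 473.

423

7^1 ≡ 7 (mod 473)
7^2 ≡ 7^2 = 49 ≡ 49 (mod 473)
7^4 ≡ 49^2 = 2401 ≡ 36 (mod 473)
7^8 ≡ 36^2 = 1296 ≡ 350 (mod 473)
7^16 ≡ 350^2 = 122500 ≡ 466 (mod 473)
7^32 ≡ 466^2 = 217156 ≡ 49 (mod 473)
7^64 ≡ 49^2 = 2401 ≡ 36 (mod 473)
7^128 ≡ 36^2 = 1296 ≡ 350 (mod 473)
7^256 ≡ 350^2 = 122500 ≡ 466 (mod 473)
472 = 256 + 128 + 64 + 16 + 8 in binary powers of 2.
So 7^472 ≡ 466 · 350 · 36 · 466 · 350 ≡ 423 (mod 473).
Since 423 ≠ 1, base 7 is a Fermat witness: 473 is composite.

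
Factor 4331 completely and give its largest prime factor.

4331 = 61 · 71
71 is prime.
So 4331 = 61 · 71; the largest prime factor is 71.

71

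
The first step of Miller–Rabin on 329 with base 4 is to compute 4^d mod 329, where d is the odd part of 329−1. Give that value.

329 − 1 = 328 = 2^3 · 41, so d = 41.
4^1 ≡ 4 (mod 329)
4^2 ≡ 4^2 = 16 ≡ 16 (mod 329)
4^4 ≡ 16^2 = 256 ≡ 256 (mod 329)
4^8 ≡ 256^2 = 65536 ≡ 65 (mod 329)
4^16 ≡ 65^2 = 4225 ≡ 277 (mod 329)
4^32 ≡ 277^2 = 76729 ≡ 72 (mod 329)
41 = 32 + 8 + 1 in binary powers of 2.
So 4^41 ≡ 72 · 65 · 4 ≡ 296 (mod 329).
Squaring chain: 296 → 102 → 205; never reaches −1, so base 4 is a Miller–Rabin witness that 329 is composite.

296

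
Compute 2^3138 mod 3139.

2^1 ≡ 2 (mod 3139)
2^2 ≡ 2^2 = 4 ≡ 4 (mod 3139)
2^4 ≡ 4^2 = 16 ≡ 16 (mod 3139)
2^8 ≡ 16^2 = 256 ≡ 256 (mod 3139)
2^16 ≡ 256^2 = 65536 ≡ 2756 (mod 3139)
2^32 ≡ 2756^2 = 7595536 ≡ 2295 (mod 3139)
2^64 ≡ 2295^2 = 5267025 ≡ 2922 (mod 3139)
2^128 ≡ 2922^2 = 8538084 ≡ 4 (mod 3139)
2^256 ≡ 4^2 = 16 ≡ 16 (mod 3139)
2^512 ≡ 16^2 = 256 ≡ 256 (mod 3139)
2^1024 ≡ 256^2 = 65536 ≡ 2756 (mod 3139)
2^2048 ≡ 2756^2 = 7595536 ≡ 2295 (mod 3139)
3138 = 2048 + 1024 + 64 + 2 in binary powers of 2.
So 2^3138 ≡ 2295 · 2756 · 2922 · 4 ≡ 3057 (mod 3139).
Since 3057 ≠ 1, base 2 is a Fermat witness: 3139 is composite.

3057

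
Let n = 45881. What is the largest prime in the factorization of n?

97

45881 = 11 · 4171
4171 = 43 · 97
97 is prime.
So 45881 = 11 · 43 · 97; the largest prime factor is 97.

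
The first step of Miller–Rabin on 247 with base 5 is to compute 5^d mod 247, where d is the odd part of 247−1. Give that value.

216

247 − 1 = 246 = 2^1 · 123, so d = 123.
5^1 ≡ 5 (mod 247)
5^2 ≡ 5^2 = 25 ≡ 25 (mod 247)
5^4 ≡ 25^2 = 625 ≡ 131 (mod 247)
5^8 ≡ 131^2 = 17161 ≡ 118 (mod 247)
5^16 ≡ 118^2 = 13924 ≡ 92 (mod 247)
5^32 ≡ 92^2 = 8464 ≡ 66 (mod 247)
5^64 ≡ 66^2 = 4356 ≡ 157 (mod 247)
123 = 64 + 32 + 16 + 8 + 2 + 1 in binary powers of 2.
So 5^123 ≡ 157 · 66 · 92 · 118 · 25 · 5 ≡ 216 (mod 247).
Squaring chain: 216; never reaches −1, so base 5 is a Miller–Rabin witness that 247 is composite.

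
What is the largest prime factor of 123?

41

123 = 3 · 41
41 is prime.
So 123 = 3 · 41; the largest prime factor is 41.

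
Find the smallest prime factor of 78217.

78217 is odd.
Digit sum 25, not divisible by 3.
Ends in 7: not divisible by 5.
7: 78217 = 7·11173 + 6
11: 78217 = 11·7110 + 7
13: 78217 = 13·6016 + 9
17: 78217 = 17·4601

17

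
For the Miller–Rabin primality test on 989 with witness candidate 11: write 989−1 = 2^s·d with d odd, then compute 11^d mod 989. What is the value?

989 − 1 = 988 = 2^2 · 247, so d = 247.
11^1 ≡ 11 (mod 989)
11^2 ≡ 11^2 = 121 ≡ 121 (mod 989)
11^4 ≡ 121^2 = 14641 ≡ 795 (mod 989)
11^8 ≡ 795^2 = 632025 ≡ 54 (mod 989)
11^16 ≡ 54^2 = 2916 ≡ 938 (mod 989)
11^32 ≡ 938^2 = 879844 ≡ 623 (mod 989)
11^64 ≡ 623^2 = 388129 ≡ 441 (mod 989)
11^128 ≡ 441^2 = 194481 ≡ 637 (mod 989)
247 = 128 + 64 + 32 + 16 + 4 + 2 + 1 in binary powers of 2.
So 11^247 ≡ 637 · 441 · 623 · 938 · 795 · 121 · 11 ≡ 465 (mod 989).
Squaring chain: 465 → 623; never reaches −1, so base 11 is a Miller–Rabin witness that 989 is composite.

465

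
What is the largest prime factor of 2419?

59

2419 = 41 · 59
59 is prime.
So 2419 = 41 · 59; the largest prime factor is 59.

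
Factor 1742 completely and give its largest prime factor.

67

1742 = 2 · 871
871 = 13 · 67
67 is prime.
So 1742 = 2 · 13 · 67; the largest prime factor is 67.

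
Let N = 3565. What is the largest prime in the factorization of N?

31

3565 = 5 · 713
713 = 23 · 31
31 is prime.
So 3565 = 5 · 23 · 31; the largest prime factor is 31.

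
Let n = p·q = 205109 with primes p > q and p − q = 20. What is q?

Since p = q + 20, we have 205109 = q(q + 20), so q² + 20q − 205109 = 0.
Discriminant: 20² + 4·205109 = 400 + 820436 = 820836; √820836 = 906.
q = (−20 + 906)/2 = 443, and p = q + 20 = 463.
Check: 443 · 463 = 205109.

443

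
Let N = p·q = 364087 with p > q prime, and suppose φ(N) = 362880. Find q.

φ(n) = (p−1)(q−1) = n − (p+q) + 1, so p + q = 364087 − 362880 + 1 = 1208.
p and q are the roots of t² − 1208t + 364087 = 0.
Discriminant: 1208² − 4·364087 = 1459264 − 1456348 = 2916; √2916 = 54.
q = (1208 − 54)/2 = 577, p = (1208 + 54)/2 = 631.
Check: 577 · 631 = 364087.

577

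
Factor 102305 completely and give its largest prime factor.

79

102305 = 5 · 20461
20461 = 7 · 2923
2923 = 37 · 79
79 is prime.
So 102305 = 5 · 7 · 37 · 79; the largest prime factor is 79.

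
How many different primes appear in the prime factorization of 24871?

24871 = 7 · 3553
3553 = 11 · 323
323 = 17 · 19
24871 = 7 · 11 · 17 · 19, which has 4 distinct prime factors.

4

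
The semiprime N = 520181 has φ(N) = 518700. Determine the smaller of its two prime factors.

φ(n) = (p−1)(q−1) = n − (p+q) + 1, so p + q = 520181 − 518700 + 1 = 1482.
p and q are the roots of t² − 1482t + 520181 = 0.
Discriminant: 1482² − 4·520181 = 2196324 − 2080724 = 115600; √115600 = 340.
q = (1482 − 340)/2 = 571, p = (1482 + 340)/2 = 911.
Check: 571 · 911 = 520181.

571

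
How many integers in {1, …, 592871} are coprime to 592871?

560032

Factor: 592871 = 23 · 149 · 173.
φ(592871) = (23−1) · (149−1) · (173−1) = 22 · 148 · 172 = 560032.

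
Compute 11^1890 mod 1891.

1768

11^1 ≡ 11 (mod 1891)
11^2 ≡ 11^2 = 121 ≡ 121 (mod 1891)
11^4 ≡ 121^2 = 14641 ≡ 1404 (mod 1891)
11^8 ≡ 1404^2 = 1971216 ≡ 794 (mod 1891)
11^16 ≡ 794^2 = 630436 ≡ 733 (mod 1891)
11^32 ≡ 733^2 = 537289 ≡ 245 (mod 1891)
11^64 ≡ 245^2 = 60025 ≡ 1404 (mod 1891)
11^128 ≡ 1404^2 = 1971216 ≡ 794 (mod 1891)
11^256 ≡ 794^2 = 630436 ≡ 733 (mod 1891)
11^512 ≡ 733^2 = 537289 ≡ 245 (mod 1891)
11^1024 ≡ 245^2 = 60025 ≡ 1404 (mod 1891)
1890 = 1024 + 512 + 256 + 64 + 32 + 2 in binary powers of 2.
So 11^1890 ≡ 1404 · 245 · 733 · 1404 · 245 · 121 ≡ 1768 (mod 1891).
Since 1768 ≠ 1, base 11 is a Fermat witness: 1891 is composite.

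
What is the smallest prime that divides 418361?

19

418361 is odd.
Digit sum 23, not divisible by 3.
Ends in 1: not divisible by 5.
7: 418361 = 7·59765 + 6
11: 418361 = 11·38032 + 9
13: 418361 = 13·32181 + 8
17: 418361 = 17·24609 + 8
19: 418361 = 19·22019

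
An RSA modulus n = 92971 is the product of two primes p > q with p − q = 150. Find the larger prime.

Since p = q + 150, we have 92971 = q(q + 150), so q² + 150q − 92971 = 0.
Discriminant: 150² + 4·92971 = 22500 + 371884 = 394384; √394384 = 628.
q = (−150 + 628)/2 = 239, and p = q + 150 = 389.
Check: 239 · 389 = 92971.

389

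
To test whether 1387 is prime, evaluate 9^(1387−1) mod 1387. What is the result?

9^1 ≡ 9 (mod 1387)
9^2 ≡ 9^2 = 81 ≡ 81 (mod 1387)
9^4 ≡ 81^2 = 6561 ≡ 1013 (mod 1387)
9^8 ≡ 1013^2 = 1026169 ≡ 1176 (mod 1387)
9^16 ≡ 1176^2 = 1382976 ≡ 137 (mod 1387)
9^32 ≡ 137^2 = 18769 ≡ 738 (mod 1387)
9^64 ≡ 738^2 = 544644 ≡ 940 (mod 1387)
9^128 ≡ 940^2 = 883600 ≡ 81 (mod 1387)
9^256 ≡ 81^2 = 6561 ≡ 1013 (mod 1387)
9^512 ≡ 1013^2 = 1026169 ≡ 1176 (mod 1387)
9^1024 ≡ 1176^2 = 1382976 ≡ 137 (mod 1387)
1386 = 1024 + 256 + 64 + 32 + 8 + 2 in binary powers of 2.
So 9^1386 ≡ 137 · 1013 · 940 · 738 · 1176 · 81 ≡ 1 (mod 1387).
Since the result is 1, base 9 gives no evidence that 1387 is composite.

1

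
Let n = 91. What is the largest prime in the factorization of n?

91 = 7 · 13
13 is prime.
So 91 = 7 · 13; the largest prime factor is 13.

13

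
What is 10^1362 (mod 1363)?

63

10^1 ≡ 10 (mod 1363)
10^2 ≡ 10^2 = 100 ≡ 100 (mod 1363)
10^4 ≡ 100^2 = 10000 ≡ 459 (mod 1363)
10^8 ≡ 459^2 = 210681 ≡ 779 (mod 1363)
10^16 ≡ 779^2 = 606841 ≡ 306 (mod 1363)
10^32 ≡ 306^2 = 93636 ≡ 952 (mod 1363)
10^64 ≡ 952^2 = 906304 ≡ 1272 (mod 1363)
10^128 ≡ 1272^2 = 1617984 ≡ 103 (mod 1363)
10^256 ≡ 103^2 = 10609 ≡ 1068 (mod 1363)
10^512 ≡ 1068^2 = 1140624 ≡ 1156 (mod 1363)
10^1024 ≡ 1156^2 = 1336336 ≡ 596 (mod 1363)
1362 = 1024 + 256 + 64 + 16 + 2 in binary powers of 2.
So 10^1362 ≡ 596 · 1068 · 1272 · 306 · 100 ≡ 63 (mod 1363).
Since 63 ≠ 1, base 10 is a Fermat witness: 1363 is composite.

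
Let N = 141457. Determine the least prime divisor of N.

17

141457 is odd.
Digit sum 22, not divisible by 3.
Ends in 7: not divisible by 5.
7: 141457 = 7·20208 + 1
11: 141457 = 11·12859 + 8
13: 141457 = 13·10881 + 4
17: 141457 = 17·8321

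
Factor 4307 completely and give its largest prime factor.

4307 = 59 · 73
73 is prime.
So 4307 = 59 · 73; the largest prime factor is 73.

73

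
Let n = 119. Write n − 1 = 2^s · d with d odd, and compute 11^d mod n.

119 − 1 = 118 = 2^1 · 59, so d = 59.
11^1 ≡ 11 (mod 119)
11^2 ≡ 11^2 = 121 ≡ 2 (mod 119)
11^4 ≡ 2^2 = 4 ≡ 4 (mod 119)
11^8 ≡ 4^2 = 16 ≡ 16 (mod 119)
11^16 ≡ 16^2 = 256 ≡ 18 (mod 119)
11^32 ≡ 18^2 = 324 ≡ 86 (mod 119)
59 = 32 + 16 + 8 + 2 + 1 in binary powers of 2.
So 11^59 ≡ 86 · 18 · 16 · 2 · 11 ≡ 114 (mod 119).
Squaring chain: 114; never reaches −1, so base 11 is a Miller–Rabin witness that 119 is composite.

114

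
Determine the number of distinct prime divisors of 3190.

4

3190 = 2 · 1595
1595 = 5 · 319
319 = 11 · 29
3190 = 2 · 5 · 11 · 29, which has 4 distinct prime factors.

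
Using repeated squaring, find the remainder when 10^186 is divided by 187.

155

10^1 ≡ 10 (mod 187)
10^2 ≡ 10^2 = 100 ≡ 100 (mod 187)
10^4 ≡ 100^2 = 10000 ≡ 89 (mod 187)
10^8 ≡ 89^2 = 7921 ≡ 67 (mod 187)
10^16 ≡ 67^2 = 4489 ≡ 1 (mod 187)
10^32 ≡ 1^2 = 1 ≡ 1 (mod 187)
10^64 ≡ 1^2 = 1 ≡ 1 (mod 187)
10^128 ≡ 1^2 = 1 ≡ 1 (mod 187)
186 = 128 + 32 + 16 + 8 + 2 in binary powers of 2.
So 10^186 ≡ 1 · 1 · 1 · 67 · 100 ≡ 155 (mod 187).
Since 155 ≠ 1, base 10 is a Fermat witness: 187 is composite.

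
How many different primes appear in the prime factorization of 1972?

3

1972 = 2^2 · 493
493 = 17 · 29
1972 = 2^2 · 17 · 29, which has 3 distinct prime factors.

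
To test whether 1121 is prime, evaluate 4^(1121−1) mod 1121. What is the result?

1111

4^1 ≡ 4 (mod 1121)
4^2 ≡ 4^2 = 16 ≡ 16 (mod 1121)
4^4 ≡ 16^2 = 256 ≡ 256 (mod 1121)
4^8 ≡ 256^2 = 65536 ≡ 518 (mod 1121)
4^16 ≡ 518^2 = 268324 ≡ 405 (mod 1121)
4^32 ≡ 405^2 = 164025 ≡ 359 (mod 1121)
4^64 ≡ 359^2 = 128881 ≡ 1087 (mod 1121)
4^128 ≡ 1087^2 = 1181569 ≡ 35 (mod 1121)
4^256 ≡ 35^2 = 1225 ≡ 104 (mod 1121)
4^512 ≡ 104^2 = 10816 ≡ 727 (mod 1121)
4^1024 ≡ 727^2 = 528529 ≡ 538 (mod 1121)
1120 = 1024 + 64 + 32 in binary powers of 2.
So 4^1120 ≡ 538 · 1087 · 359 ≡ 1111 (mod 1121).
Since 1111 ≠ 1, base 4 is a Fermat witness: 1121 is composite.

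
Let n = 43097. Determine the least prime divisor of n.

71

43097 is odd.
Digit sum 23, not divisible by 3.
Ends in 7: not divisible by 5.
7: 43097 = 7·6156 + 5
11: 43097 = 11·3917 + 10
13: 43097 = 13·3315 + 2
17: 43097 = 17·2535 + 2
19: 43097 = 19·2268 + 5
23: 43097 = 23·1873 + 18
29: 43097 = 29·1486 + 3
31: 43097 = 31·1390 + 7
37: 43097 = 37·1164 + 29
41: 43097 = 41·1051 + 6
43: 43097 = 43·1002 + 11
47: 43097 = 47·916 + 45
53: 43097 = 53·813 + 8
59: 43097 = 59·730 + 27
61: 43097 = 61·706 + 31
67: 43097 = 67·643 + 16
71: 43097 = 71·607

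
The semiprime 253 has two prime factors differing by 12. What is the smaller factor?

11

Since p = q + 12, we have 253 = q(q + 12), so q² + 12q − 253 = 0.
Discriminant: 12² + 4·253 = 144 + 1012 = 1156; √1156 = 34.
q = (−12 + 34)/2 = 11, and p = q + 12 = 23.
Check: 11 · 23 = 253.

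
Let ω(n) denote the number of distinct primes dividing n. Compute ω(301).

301 = 7 · 43
301 = 7 · 43, which has 2 distinct prime factors.

2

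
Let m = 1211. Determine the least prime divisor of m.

1211 is odd.
Digit sum 5, not divisible by 3.
Ends in 1: not divisible by 5.
7: 1211 = 7·173

7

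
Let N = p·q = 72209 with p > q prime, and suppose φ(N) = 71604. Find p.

φ(n) = (p−1)(q−1) = n − (p+q) + 1, so p + q = 72209 − 71604 + 1 = 606.
p and q are the roots of t² − 606t + 72209 = 0.
Discriminant: 606² − 4·72209 = 367236 − 288836 = 78400; √78400 = 280.
q = (606 − 280)/2 = 163, p = (606 + 280)/2 = 443.
Check: 163 · 443 = 72209.

443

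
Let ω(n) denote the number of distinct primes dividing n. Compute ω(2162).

2162 = 2 · 1081
1081 = 23 · 47
2162 = 2 · 23 · 47, which has 3 distinct prime factors.

3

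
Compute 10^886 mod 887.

10^1 ≡ 10 (mod 887)
10^2 ≡ 10^2 = 100 ≡ 100 (mod 887)
10^4 ≡ 100^2 = 10000 ≡ 243 (mod 887)
10^8 ≡ 243^2 = 59049 ≡ 507 (mod 887)
10^16 ≡ 507^2 = 257049 ≡ 706 (mod 887)
10^32 ≡ 706^2 = 498436 ≡ 829 (mod 887)
10^64 ≡ 829^2 = 687241 ≡ 703 (mod 887)
10^128 ≡ 703^2 = 494209 ≡ 150 (mod 887)
10^256 ≡ 150^2 = 22500 ≡ 325 (mod 887)
10^512 ≡ 325^2 = 105625 ≡ 72 (mod 887)
886 = 512 + 256 + 64 + 32 + 16 + 4 + 2 in binary powers of 2.
So 10^886 ≡ 72 · 325 · 703 · 829 · 706 · 243 · 100 ≡ 1 (mod 887).
Since the result is 1, base 10 gives no evidence that 887 is composite.

1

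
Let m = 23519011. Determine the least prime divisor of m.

23519011 is odd.
Digit sum 22, not divisible by 3.
Ends in 1: not divisible by 5.
7: 23519011 = 7·3359858 + 5
11: 23519011 = 11·2138091 + 10
13: 23519011 = 13·1809154 + 9
17: 23519011 = 17·1383471 + 4
19: 23519011 = 19·1237842 + 13
23: 23519011 = 23·1022565 + 16
29: 23519011 = 29·811000 + 11
31: 23519011 = 31·758677 + 24
37: 23519011 = 37·635648 + 35
41: 23519011 = 41·573634 + 17
43: 23519011 = 43·546953 + 32
47: 23519011 = 47·500404 + 23
53: 23519011 = 53·443754 + 49
59: 23519011 = 59·398627 + 18
61: 23519011 = 61·385557 + 34
67: 23519011 = 67·351030 + 1
71: 23519011 = 71·331253 + 48
73: 23519011 = 73·322178 + 17
79: 23519011 = 79·297709

79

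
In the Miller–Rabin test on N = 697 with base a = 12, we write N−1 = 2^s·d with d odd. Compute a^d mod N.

432

697 − 1 = 696 = 2^3 · 87, so d = 87.
12^1 ≡ 12 (mod 697)
12^2 ≡ 12^2 = 144 ≡ 144 (mod 697)
12^4 ≡ 144^2 = 20736 ≡ 523 (mod 697)
12^8 ≡ 523^2 = 273529 ≡ 305 (mod 697)
12^16 ≡ 305^2 = 93025 ≡ 324 (mod 697)
12^32 ≡ 324^2 = 104976 ≡ 426 (mod 697)
12^64 ≡ 426^2 = 181476 ≡ 256 (mod 697)
87 = 64 + 16 + 4 + 2 + 1 in binary powers of 2.
So 12^87 ≡ 256 · 324 · 523 · 144 · 12 ≡ 432 (mod 697).
Squaring chain: 432 → 525 → 310; never reaches −1, so base 12 is a Miller–Rabin witness that 697 is composite.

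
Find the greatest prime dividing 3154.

83

3154 = 2 · 1577
1577 = 19 · 83
83 is prime.
So 3154 = 2 · 19 · 83; the largest prime factor is 83.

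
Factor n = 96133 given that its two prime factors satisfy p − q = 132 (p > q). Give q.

Since p = q + 132, we have 96133 = q(q + 132), so q² + 132q − 96133 = 0.
Discriminant: 132² + 4·96133 = 17424 + 384532 = 401956; √401956 = 634.
q = (−132 + 634)/2 = 251, and p = q + 132 = 383.
Check: 251 · 383 = 96133.

251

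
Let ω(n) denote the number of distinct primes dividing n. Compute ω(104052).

5

104052 = 2^2 · 26013
26013 = 3 · 8671
8671 = 13 · 667
667 = 23 · 29
104052 = 2^2 · 3 · 13 · 23 · 29, which has 5 distinct prime factors.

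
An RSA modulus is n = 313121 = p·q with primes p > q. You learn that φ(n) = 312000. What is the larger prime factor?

φ(n) = (p−1)(q−1) = n − (p+q) + 1, so p + q = 313121 − 312000 + 1 = 1122.
p and q are the roots of t² − 1122t + 313121 = 0.
Discriminant: 1122² − 4·313121 = 1258884 − 1252484 = 6400; √6400 = 80.
q = (1122 − 80)/2 = 521, p = (1122 + 80)/2 = 601.
Check: 521 · 601 = 313121.

601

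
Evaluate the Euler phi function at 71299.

Factor: 71299 = 37 · 41 · 47.
φ(71299) = (37−1) · (41−1) · (47−1) = 36 · 40 · 46 = 66240.

66240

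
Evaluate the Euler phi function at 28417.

Factor: 28417 = 157 · 181.
φ(28417) = (157−1) · (181−1) = 156 · 180 = 28080.

28080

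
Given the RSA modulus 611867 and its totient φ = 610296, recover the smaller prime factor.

φ(n) = (p−1)(q−1) = n − (p+q) + 1, so p + q = 611867 − 610296 + 1 = 1572.
p and q are the roots of t² − 1572t + 611867 = 0.
Discriminant: 1572² − 4·611867 = 2471184 − 2447468 = 23716; √23716 = 154.
q = (1572 − 154)/2 = 709, p = (1572 + 154)/2 = 863.
Check: 709 · 863 = 611867.

709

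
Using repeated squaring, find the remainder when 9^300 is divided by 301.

176

9^1 ≡ 9 (mod 301)
9^2 ≡ 9^2 = 81 ≡ 81 (mod 301)
9^4 ≡ 81^2 = 6561 ≡ 240 (mod 301)
9^8 ≡ 240^2 = 57600 ≡ 109 (mod 301)
9^16 ≡ 109^2 = 11881 ≡ 142 (mod 301)
9^32 ≡ 142^2 = 20164 ≡ 298 (mod 301)
9^64 ≡ 298^2 = 88804 ≡ 9 (mod 301)
9^128 ≡ 9^2 = 81 ≡ 81 (mod 301)
9^256 ≡ 81^2 = 6561 ≡ 240 (mod 301)
300 = 256 + 32 + 8 + 4 in binary powers of 2.
So 9^300 ≡ 240 · 298 · 109 · 240 ≡ 176 (mod 301).
Since 176 ≠ 1, base 9 is a Fermat witness: 301 is composite.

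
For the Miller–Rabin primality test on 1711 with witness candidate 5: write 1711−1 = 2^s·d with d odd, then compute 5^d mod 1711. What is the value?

1711 − 1 = 1710 = 2^1 · 855, so d = 855.
5^1 ≡ 5 (mod 1711)
5^2 ≡ 5^2 = 25 ≡ 25 (mod 1711)
5^4 ≡ 25^2 = 625 ≡ 625 (mod 1711)
5^8 ≡ 625^2 = 390625 ≡ 517 (mod 1711)
5^16 ≡ 517^2 = 267289 ≡ 373 (mod 1711)
5^32 ≡ 373^2 = 139129 ≡ 538 (mod 1711)
5^64 ≡ 538^2 = 289444 ≡ 285 (mod 1711)
5^128 ≡ 285^2 = 81225 ≡ 808 (mod 1711)
5^256 ≡ 808^2 = 652864 ≡ 973 (mod 1711)
5^512 ≡ 973^2 = 946729 ≡ 546 (mod 1711)
855 = 512 + 256 + 64 + 16 + 4 + 2 + 1 in binary powers of 2.
So 5^855 ≡ 546 · 973 · 285 · 373 · 625 · 25 · 5 ≡ 730 (mod 1711).
Squaring chain: 730; never reaches −1, so base 5 is a Miller–Rabin witness that 1711 is composite.

730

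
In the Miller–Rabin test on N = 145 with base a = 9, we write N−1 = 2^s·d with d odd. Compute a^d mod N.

145 − 1 = 144 = 2^4 · 9, so d = 9.
9^1 ≡ 9 (mod 145)
9^2 ≡ 9^2 = 81 ≡ 81 (mod 145)
9^4 ≡ 81^2 = 6561 ≡ 36 (mod 145)
9^8 ≡ 36^2 = 1296 ≡ 136 (mod 145)
9 = 8 + 1 in binary powers of 2.
So 9^9 ≡ 136 · 9 ≡ 64 (mod 145).
Squaring chain: 64 → 36 → 136 → 81; never reaches −1, so base 9 is a Miller–Rabin witness that 145 is composite.

64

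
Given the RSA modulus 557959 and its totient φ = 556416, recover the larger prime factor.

φ(n) = (p−1)(q−1) = n − (p+q) + 1, so p + q = 557959 − 556416 + 1 = 1544.
p and q are the roots of t² − 1544t + 557959 = 0.
Discriminant: 1544² − 4·557959 = 2383936 − 2231836 = 152100; √152100 = 390.
q = (1544 − 390)/2 = 577, p = (1544 + 390)/2 = 967.
Check: 577 · 967 = 557959.

967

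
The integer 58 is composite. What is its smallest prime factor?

2

58 is even: 2 divides it.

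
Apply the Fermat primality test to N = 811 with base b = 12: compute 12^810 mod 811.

1

12^1 ≡ 12 (mod 811)
12^2 ≡ 12^2 = 144 ≡ 144 (mod 811)
12^4 ≡ 144^2 = 20736 ≡ 461 (mod 811)
12^8 ≡ 461^2 = 212521 ≡ 39 (mod 811)
12^16 ≡ 39^2 = 1521 ≡ 710 (mod 811)
12^32 ≡ 710^2 = 504100 ≡ 469 (mod 811)
12^64 ≡ 469^2 = 219961 ≡ 180 (mod 811)
12^128 ≡ 180^2 = 32400 ≡ 771 (mod 811)
12^256 ≡ 771^2 = 594441 ≡ 789 (mod 811)
12^512 ≡ 789^2 = 622521 ≡ 484 (mod 811)
810 = 512 + 256 + 32 + 8 + 2 in binary powers of 2.
So 12^810 ≡ 484 · 789 · 469 · 39 · 144 ≡ 1 (mod 811).
Since the result is 1, base 12 gives no evidence that 811 is composite.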